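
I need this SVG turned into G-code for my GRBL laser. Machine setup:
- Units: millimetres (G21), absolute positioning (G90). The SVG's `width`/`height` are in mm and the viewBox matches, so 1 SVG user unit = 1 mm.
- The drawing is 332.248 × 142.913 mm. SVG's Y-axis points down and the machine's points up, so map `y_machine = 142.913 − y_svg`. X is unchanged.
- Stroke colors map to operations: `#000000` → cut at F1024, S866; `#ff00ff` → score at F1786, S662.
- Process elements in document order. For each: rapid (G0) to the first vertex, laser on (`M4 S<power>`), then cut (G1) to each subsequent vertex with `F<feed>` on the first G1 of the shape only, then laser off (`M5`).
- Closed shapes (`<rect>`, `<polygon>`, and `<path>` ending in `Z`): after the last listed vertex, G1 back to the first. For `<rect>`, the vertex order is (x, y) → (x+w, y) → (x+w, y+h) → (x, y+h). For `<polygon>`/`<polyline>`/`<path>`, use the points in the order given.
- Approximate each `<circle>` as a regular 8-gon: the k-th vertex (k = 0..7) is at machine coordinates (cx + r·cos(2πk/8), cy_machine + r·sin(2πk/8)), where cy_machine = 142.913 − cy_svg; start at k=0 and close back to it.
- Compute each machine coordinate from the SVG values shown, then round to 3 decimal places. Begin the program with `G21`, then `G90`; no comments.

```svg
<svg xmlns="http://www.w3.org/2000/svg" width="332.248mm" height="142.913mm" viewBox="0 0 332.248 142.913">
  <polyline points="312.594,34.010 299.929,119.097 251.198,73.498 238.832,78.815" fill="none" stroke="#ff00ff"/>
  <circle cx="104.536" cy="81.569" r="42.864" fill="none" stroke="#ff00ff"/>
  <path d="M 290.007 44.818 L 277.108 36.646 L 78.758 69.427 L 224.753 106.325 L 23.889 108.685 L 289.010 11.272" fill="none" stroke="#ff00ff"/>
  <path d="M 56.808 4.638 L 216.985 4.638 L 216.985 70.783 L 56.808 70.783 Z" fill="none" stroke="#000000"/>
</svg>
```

Since the viewBox matches the mm dimensions, user units are millimetres directly. The only transform is the Y-flip y_m = 142.913 − y_svg.

Shape 1 is a open polyline drawn with `<polyline>`. Its stroke #ff00ff means score at S662, F1786. After flipping Y the toolpath is (312.594,108.903) → (299.929,23.816) → (251.198,69.415) → (238.832,64.098).

Shape 2 is a circle drawn with `<circle>`. Its stroke #ff00ff means score at S662, F1786. After flipping Y the toolpath is (147.400,61.344) → (134.845,91.653) → (104.536,104.208) → (74.227,91.653) → (61.672,61.344) → (74.227,31.035) → (104.536,18.480) → (134.845,31.035) → (147.400,61.344), returning to the start.

Shape 3 is a open polyline drawn with `<path>`. Its stroke #ff00ff means score at S662, F1786. After flipping Y the toolpath is (290.007,98.095) → (277.108,106.267) → (78.758,73.486) → (224.753,36.588) → (23.889,34.228) → (289.010,131.641).

Shape 4 is a rectangle drawn with `<path>`. Its stroke #000000 means cut at S866, F1024. After flipping Y the toolpath is (56.808,138.275) → (216.985,138.275) → (216.985,72.130) → (56.808,72.130) → (56.808,138.275), returning to the start.

G21
G90
G0 X312.594 Y108.903
M4 S662
G1 X299.929 Y23.816 F1786
G1 X251.198 Y69.415
G1 X238.832 Y64.098
M5
G0 X147.400 Y61.344
M4 S662
G1 X134.845 Y91.653 F1786
G1 X104.536 Y104.208
G1 X74.227 Y91.653
G1 X61.672 Y61.344
G1 X74.227 Y31.035
G1 X104.536 Y18.480
G1 X134.845 Y31.035
G1 X147.400 Y61.344
M5
G0 X290.007 Y98.095
M4 S662
G1 X277.108 Y106.267 F1786
G1 X78.758 Y73.486
G1 X224.753 Y36.588
G1 X23.889 Y34.228
G1 X289.010 Y131.641
M5
G0 X56.808 Y138.275
M4 S866
G1 X216.985 Y138.275 F1024
G1 X216.985 Y72.130
G1 X56.808 Y72.130
G1 X56.808 Y138.275
M5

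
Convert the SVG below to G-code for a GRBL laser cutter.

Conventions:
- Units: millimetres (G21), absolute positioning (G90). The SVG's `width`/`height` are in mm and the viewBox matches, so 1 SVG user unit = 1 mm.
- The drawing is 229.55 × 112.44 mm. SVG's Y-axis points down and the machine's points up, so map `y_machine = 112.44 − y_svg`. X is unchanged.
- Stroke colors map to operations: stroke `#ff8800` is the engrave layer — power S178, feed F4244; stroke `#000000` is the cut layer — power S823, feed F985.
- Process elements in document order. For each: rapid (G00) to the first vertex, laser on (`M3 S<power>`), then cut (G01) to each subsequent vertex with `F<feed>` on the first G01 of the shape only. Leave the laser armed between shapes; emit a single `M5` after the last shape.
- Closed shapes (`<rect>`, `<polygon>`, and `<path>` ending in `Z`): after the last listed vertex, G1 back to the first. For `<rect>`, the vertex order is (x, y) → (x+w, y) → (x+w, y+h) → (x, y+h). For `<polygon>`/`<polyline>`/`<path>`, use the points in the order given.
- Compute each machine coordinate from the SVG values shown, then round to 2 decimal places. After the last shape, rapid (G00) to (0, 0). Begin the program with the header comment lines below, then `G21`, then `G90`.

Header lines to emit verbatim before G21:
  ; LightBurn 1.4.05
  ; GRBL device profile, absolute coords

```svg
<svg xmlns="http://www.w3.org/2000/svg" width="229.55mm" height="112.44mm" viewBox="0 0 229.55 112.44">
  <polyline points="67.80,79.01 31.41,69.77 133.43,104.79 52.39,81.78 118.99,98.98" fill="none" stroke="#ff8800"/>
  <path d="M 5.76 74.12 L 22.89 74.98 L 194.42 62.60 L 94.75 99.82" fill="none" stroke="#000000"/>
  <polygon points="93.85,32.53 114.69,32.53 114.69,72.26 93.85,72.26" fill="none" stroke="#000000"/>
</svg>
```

; LightBurn 1.4.05
; GRBL device profile, absolute coords
G21
G90
G00 X67.80 Y33.43
M3 S178
G01 X31.41 Y42.67 F4244
G01 X133.43 Y7.65
G01 X52.39 Y30.66
G01 X118.99 Y13.46
G00 X5.76 Y38.32
M3 S823
G01 X22.89 Y37.46 F985
G01 X194.42 Y49.84
G01 X94.75 Y12.62
G00 X93.85 Y79.91
M3 S823
G01 X114.69 Y79.91 F985
G01 X114.69 Y40.18
G01 X93.85 Y40.18
G01 X93.85 Y79.91
M5
G00 X0.00 Y0.00

viewBox `0 0 229.55 112.44` with mm width/height → 1 unit = 1 mm. Flip: y_m = 112.44 − y_svg.

**Shape 1** — `<polyline>` open polyline, stroke `#ff8800` → engrave (S178, F4244). Machine vertices: (67.80,33.43) → (31.41,42.67) → (133.43,7.65) → (52.39,30.66) → (118.99,13.46). Open path.

**Shape 2** — `<path>` open polyline, stroke `#000000` → cut (S823, F985). Machine vertices: (5.76,38.32) → (22.89,37.46) → (194.42,49.84) → (94.75,12.62). Open path.

**Shape 3** — `<polygon>` rectangle, stroke `#000000` → cut (S823, F985). Machine vertices: (93.85,79.91) → (114.69,79.91) → (114.69,40.18) → (93.85,40.18) → (93.85,79.91). Closed: final G1 returns to the first vertex.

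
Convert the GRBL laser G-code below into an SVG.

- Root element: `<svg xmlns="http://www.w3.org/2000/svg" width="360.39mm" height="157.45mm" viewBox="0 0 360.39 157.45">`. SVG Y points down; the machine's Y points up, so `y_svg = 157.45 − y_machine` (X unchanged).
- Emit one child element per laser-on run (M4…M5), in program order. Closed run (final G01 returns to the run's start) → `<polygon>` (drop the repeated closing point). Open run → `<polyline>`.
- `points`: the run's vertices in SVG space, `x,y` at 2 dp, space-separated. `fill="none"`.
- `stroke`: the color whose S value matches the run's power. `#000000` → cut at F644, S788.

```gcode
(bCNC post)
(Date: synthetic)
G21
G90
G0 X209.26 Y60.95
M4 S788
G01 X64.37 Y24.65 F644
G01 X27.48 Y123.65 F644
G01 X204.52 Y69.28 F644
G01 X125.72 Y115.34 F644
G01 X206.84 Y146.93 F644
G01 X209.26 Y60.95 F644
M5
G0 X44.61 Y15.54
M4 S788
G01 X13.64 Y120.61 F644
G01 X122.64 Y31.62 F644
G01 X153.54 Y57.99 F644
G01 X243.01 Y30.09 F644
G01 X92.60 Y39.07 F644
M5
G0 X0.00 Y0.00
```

<svg xmlns="http://www.w3.org/2000/svg" width="360.39mm" height="157.45mm" viewBox="0 0 360.39 157.45">
  <polygon points="209.26,96.50 64.37,132.80 27.48,33.80 204.52,88.17 125.72,42.11 206.84,10.52" fill="none" stroke="#000000"/>
  <polyline points="44.61,141.91 13.64,36.84 122.64,125.83 153.54,99.46 243.01,127.36 92.60,118.38" fill="none" stroke="#000000"/>
</svg>

Machine Y-up, SVG Y-down with viewBox height 157.45, so y_svg = 157.45 − y_machine; X carries over. Every run uses S788, so all elements get stroke `#000000` (cut).

Run 1: The run returns to its start, so emit a `<polygon>` with points (Y-flipped): 209.26,96.50 64.37,132.80 27.48,33.80 204.52,88.17 125.72,42.11 206.84,10.52.

Run 2: The run is open, so emit a `<polyline>` with points (Y-flipped): 44.61,141.91 13.64,36.84 122.64,125.83 153.54,99.46 243.01,127.36 92.60,118.38.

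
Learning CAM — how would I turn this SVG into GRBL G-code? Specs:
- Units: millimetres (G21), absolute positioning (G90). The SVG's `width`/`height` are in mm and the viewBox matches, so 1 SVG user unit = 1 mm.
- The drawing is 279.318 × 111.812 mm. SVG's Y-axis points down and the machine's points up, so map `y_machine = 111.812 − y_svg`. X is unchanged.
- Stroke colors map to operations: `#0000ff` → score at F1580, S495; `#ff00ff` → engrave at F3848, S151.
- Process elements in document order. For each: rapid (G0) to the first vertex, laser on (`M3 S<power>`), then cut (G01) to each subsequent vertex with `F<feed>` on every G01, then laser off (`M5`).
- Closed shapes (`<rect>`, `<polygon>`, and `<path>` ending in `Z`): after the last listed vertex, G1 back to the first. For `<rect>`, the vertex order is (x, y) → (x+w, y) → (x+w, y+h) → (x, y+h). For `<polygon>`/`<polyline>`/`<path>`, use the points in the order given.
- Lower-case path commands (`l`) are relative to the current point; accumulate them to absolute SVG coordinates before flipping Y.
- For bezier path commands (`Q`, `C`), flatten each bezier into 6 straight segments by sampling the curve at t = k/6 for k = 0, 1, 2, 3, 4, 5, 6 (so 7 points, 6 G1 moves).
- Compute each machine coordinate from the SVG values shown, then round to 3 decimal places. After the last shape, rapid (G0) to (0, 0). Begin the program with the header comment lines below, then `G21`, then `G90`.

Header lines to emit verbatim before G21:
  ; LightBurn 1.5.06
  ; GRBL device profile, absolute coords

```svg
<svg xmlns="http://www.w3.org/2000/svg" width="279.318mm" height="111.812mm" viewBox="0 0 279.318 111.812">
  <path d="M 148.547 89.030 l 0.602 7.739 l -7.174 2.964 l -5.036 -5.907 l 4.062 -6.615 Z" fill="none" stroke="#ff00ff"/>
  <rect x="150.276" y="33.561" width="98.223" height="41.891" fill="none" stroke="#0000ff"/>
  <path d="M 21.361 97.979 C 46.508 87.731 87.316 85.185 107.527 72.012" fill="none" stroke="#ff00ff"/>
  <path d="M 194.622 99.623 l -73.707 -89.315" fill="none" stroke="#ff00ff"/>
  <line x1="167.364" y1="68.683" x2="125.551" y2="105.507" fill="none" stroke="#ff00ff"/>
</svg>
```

; LightBurn 1.5.06
; GRBL device profile, absolute coords
G21
G90
G0 X148.547 Y22.782
M3 S151
G01 X149.149 Y15.043 F3848
G01 X141.975 Y12.079 F3848
G01 X136.939 Y17.986 F3848
G01 X141.001 Y24.601 F3848
G01 X148.547 Y22.782 F3848
M5
G0 X150.276 Y78.251
M3 S495
G01 X248.499 Y78.251 F1580
G01 X248.499 Y36.360 F1580
G01 X150.276 Y36.360 F1580
G01 X150.276 Y78.251 F1580
M5
G0 X21.361 Y13.833
M3 S151
G01 X35.072 Y18.400 F3848
G01 X50.385 Y22.193 F3848
G01 X66.295 Y25.720 F3848
G01 X81.793 Y29.490 F3848
G01 X95.873 Y34.014 F3848
G01 X107.527 Y39.800 F3848
M5
G0 X194.622 Y12.189
M3 S151
G01 X120.915 Y101.504 F3848
M5
G0 X167.364 Y43.129
M3 S151
G01 X125.551 Y6.305 F3848
M5
G0 X0.000 Y0.000

viewBox `0 0 279.318 111.812` with mm width/height → 1 unit = 1 mm. Flip: y_m = 111.812 − y_svg.

**Shape 1** — `<path>` regular polygon, stroke `#ff00ff` → engrave (S151, F3848). Machine vertices: (148.547,22.782) → (149.149,15.043) → (141.975,12.079) → (136.939,17.986) → (141.001,24.601) → (148.547,22.782). Closed: final G1 returns to the first vertex.

**Shape 2** — `<rect>` rectangle, stroke `#0000ff` → score (S495, F1580). Machine vertices: (150.276,78.251) → (248.499,78.251) → (248.499,36.360) → (150.276,36.360) → (150.276,78.251). Closed: final G1 returns to the first vertex.

**Shape 3** — `<path>` cubic bezier, stroke `#ff00ff` → engrave (S151, F3848). Control points (SVG): P0=(21.361,97.979), P1=(46.508,87.731), P2=(87.316,85.185), P3=(107.527,72.012); sampled at t=k/6. Machine vertices: (21.361,13.833) → (35.072,18.400) → (50.385,22.193) → (66.295,25.720) → (81.793,29.490) → (95.873,34.014) → (107.527,39.800). Open path.

**Shape 4** — `<path>` line segment, stroke `#ff00ff` → engrave (S151, F3848). Machine vertices: (194.622,12.189) → (120.915,101.504). Open path.

**Shape 5** — `<line>` line segment, stroke `#ff00ff` → engrave (S151, F3848). Machine vertices: (167.364,43.129) → (125.551,6.305). Open path.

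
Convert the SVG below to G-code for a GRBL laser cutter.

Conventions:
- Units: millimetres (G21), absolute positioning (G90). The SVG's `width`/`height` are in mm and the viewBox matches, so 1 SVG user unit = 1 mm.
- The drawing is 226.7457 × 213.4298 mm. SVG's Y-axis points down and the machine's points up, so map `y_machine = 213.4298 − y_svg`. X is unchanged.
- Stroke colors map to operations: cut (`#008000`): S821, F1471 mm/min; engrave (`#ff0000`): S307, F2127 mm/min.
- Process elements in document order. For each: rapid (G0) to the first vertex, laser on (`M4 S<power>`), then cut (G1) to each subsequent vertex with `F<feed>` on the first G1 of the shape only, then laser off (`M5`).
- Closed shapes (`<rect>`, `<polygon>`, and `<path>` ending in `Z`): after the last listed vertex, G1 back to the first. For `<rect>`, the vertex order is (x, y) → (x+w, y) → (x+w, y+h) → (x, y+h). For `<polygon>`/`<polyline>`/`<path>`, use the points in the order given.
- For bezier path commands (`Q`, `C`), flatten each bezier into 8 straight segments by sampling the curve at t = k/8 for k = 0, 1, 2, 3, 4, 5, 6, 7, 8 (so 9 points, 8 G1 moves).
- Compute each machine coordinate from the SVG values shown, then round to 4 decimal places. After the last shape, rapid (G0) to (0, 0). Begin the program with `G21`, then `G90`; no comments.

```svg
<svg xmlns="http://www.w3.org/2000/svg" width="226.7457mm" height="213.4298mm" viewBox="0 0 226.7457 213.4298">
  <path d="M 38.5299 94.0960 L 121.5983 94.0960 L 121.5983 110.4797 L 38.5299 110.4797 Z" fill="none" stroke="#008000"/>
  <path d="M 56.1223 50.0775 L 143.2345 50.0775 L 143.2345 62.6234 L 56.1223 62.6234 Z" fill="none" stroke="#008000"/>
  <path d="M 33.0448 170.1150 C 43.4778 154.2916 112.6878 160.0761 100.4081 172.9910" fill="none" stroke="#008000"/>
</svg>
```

viewBox `0 0 226.7457 213.4298` with mm width/height → 1 unit = 1 mm. Flip: y_m = 213.4298 − y_svg.

**Shape 1** — `<path>` rectangle, stroke `#008000` → cut (S821, F1471). Machine vertices: (38.5299,119.3338) → (121.5983,119.3338) → (121.5983,102.9501) → (38.5299,102.9501) → (38.5299,119.3338). Closed: final G1 returns to the first vertex.

**Shape 2** — `<path>` rectangle, stroke `#008000` → cut (S821, F1471). Machine vertices: (56.1223,163.3523) → (143.2345,163.3523) → (143.2345,150.8064) → (56.1223,150.8064) → (56.1223,163.3523). Closed: final G1 returns to the first vertex.

**Shape 3** — `<path>` cubic bezier, stroke `#008000` → cut (S821, F1471). Control points (SVG): P0=(33.0448,170.1150), P1=(43.4778,154.2916), P2=(112.6878,160.0761), P3=(100.4081,172.9910); sampled at t=k/8. Machine vertices: (33.0448,43.3148) → (39.4384,48.2640) → (49.6986,51.3571) → (62.1816,52.7638) → (75.2437,52.6537) → (87.2412,51.1965) → (96.5302,48.5618) → (101.4671,44.9194) → (100.4081,40.4388). Open path.

G21
G90
G0 X38.5299 Y119.3338
M4 S821
G1 X121.5983 Y119.3338 F1471
G1 X121.5983 Y102.9501
G1 X38.5299 Y102.9501
G1 X38.5299 Y119.3338
M5
G0 X56.1223 Y163.3523
M4 S821
G1 X143.2345 Y163.3523 F1471
G1 X143.2345 Y150.8064
G1 X56.1223 Y150.8064
G1 X56.1223 Y163.3523
M5
G0 X33.0448 Y43.3148
M4 S821
G1 X39.4384 Y48.2640 F1471
G1 X49.6986 Y51.3571
G1 X62.1816 Y52.7638
G1 X75.2437 Y52.6537
G1 X87.2412 Y51.1965
G1 X96.5302 Y48.5618
G1 X101.4671 Y44.9194
G1 X100.4081 Y40.4388
M5
G0 X0.0000 Y0.0000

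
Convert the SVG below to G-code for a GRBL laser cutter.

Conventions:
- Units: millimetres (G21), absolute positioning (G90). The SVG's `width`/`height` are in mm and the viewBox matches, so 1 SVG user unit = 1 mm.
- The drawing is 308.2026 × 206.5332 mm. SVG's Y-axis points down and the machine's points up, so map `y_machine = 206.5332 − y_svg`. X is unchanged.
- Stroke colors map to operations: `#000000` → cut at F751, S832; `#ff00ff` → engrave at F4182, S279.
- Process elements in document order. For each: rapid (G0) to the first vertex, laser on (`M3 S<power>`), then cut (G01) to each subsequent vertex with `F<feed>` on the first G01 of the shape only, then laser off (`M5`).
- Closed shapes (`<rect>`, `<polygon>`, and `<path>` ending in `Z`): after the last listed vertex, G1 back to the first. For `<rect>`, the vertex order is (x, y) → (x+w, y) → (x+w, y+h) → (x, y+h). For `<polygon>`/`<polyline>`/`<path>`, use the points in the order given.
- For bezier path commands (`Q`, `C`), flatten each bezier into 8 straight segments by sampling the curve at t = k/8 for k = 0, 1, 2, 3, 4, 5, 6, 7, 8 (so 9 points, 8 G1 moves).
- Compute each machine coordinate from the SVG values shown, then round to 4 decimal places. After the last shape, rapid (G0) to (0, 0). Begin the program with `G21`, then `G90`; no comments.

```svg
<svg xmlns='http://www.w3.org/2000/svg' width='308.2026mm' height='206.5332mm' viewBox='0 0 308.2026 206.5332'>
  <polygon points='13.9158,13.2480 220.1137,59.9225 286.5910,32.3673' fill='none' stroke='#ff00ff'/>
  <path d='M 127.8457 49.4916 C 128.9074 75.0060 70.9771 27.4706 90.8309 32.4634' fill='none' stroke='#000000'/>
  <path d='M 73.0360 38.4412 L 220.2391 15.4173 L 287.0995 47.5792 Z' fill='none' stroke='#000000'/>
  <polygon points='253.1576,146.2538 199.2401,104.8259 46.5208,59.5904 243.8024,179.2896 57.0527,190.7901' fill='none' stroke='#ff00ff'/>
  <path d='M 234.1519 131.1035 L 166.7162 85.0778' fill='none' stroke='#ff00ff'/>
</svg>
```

1 u = 1 mm; y_m = 206.5332 − y.

[1] `<polygon>` closed polygon, #ff00ff→engrave S279 F4182: (13.9158,193.2852) → (220.1137,146.6107) → (286.5910,174.1659) → (13.9158,193.2852) (closed)

[2] `<path>` cubic bezier, #000000→cut S832 F751: (127.8457,157.0416) → (125.7457,150.6526) → (119.7181,149.6405) → (111.3657,152.5335) → (102.2913,157.8601) → (94.0977,164.1486) → (88.3879,169.9275) → (86.7647,173.7251) → (90.8309,174.0698)

[3] `<path>` closed polygon, #000000→cut S832 F751: (73.0360,168.0920) → (220.2391,191.1159) → (287.0995,158.9540) → (73.0360,168.0920) (closed)

[4] `<polygon>` closed polygon, #ff00ff→engrave S279 F4182: (253.1576,60.2794) → (199.2401,101.7073) → (46.5208,146.9428) → (243.8024,27.2436) → (57.0527,15.7431) → (253.1576,60.2794) (closed)

[5] `<path>` line segment, #ff00ff→engrave S279 F4182: (234.1519,75.4297) → (166.7162,121.4554)

G21
G90
G0 X13.9158 Y193.2852
M3 S279
G01 X220.1137 Y146.6107 F4182
G01 X286.5910 Y174.1659
G01 X13.9158 Y193.2852
M5
G0 X127.8457 Y157.0416
M3 S832
G01 X125.7457 Y150.6526 F751
G01 X119.7181 Y149.6405
G01 X111.3657 Y152.5335
G01 X102.2913 Y157.8601
G01 X94.0977 Y164.1486
G01 X88.3879 Y169.9275
G01 X86.7647 Y173.7251
G01 X90.8309 Y174.0698
M5
G0 X73.0360 Y168.0920
M3 S832
G01 X220.2391 Y191.1159 F751
G01 X287.0995 Y158.9540
G01 X73.0360 Y168.0920
M5
G0 X253.1576 Y60.2794
M3 S279
G01 X199.2401 Y101.7073 F4182
G01 X46.5208 Y146.9428
G01 X243.8024 Y27.2436
G01 X57.0527 Y15.7431
G01 X253.1576 Y60.2794
M5
G0 X234.1519 Y75.4297
M3 S279
G01 X166.7162 Y121.4554 F4182
M5
G0 X0.0000 Y0.0000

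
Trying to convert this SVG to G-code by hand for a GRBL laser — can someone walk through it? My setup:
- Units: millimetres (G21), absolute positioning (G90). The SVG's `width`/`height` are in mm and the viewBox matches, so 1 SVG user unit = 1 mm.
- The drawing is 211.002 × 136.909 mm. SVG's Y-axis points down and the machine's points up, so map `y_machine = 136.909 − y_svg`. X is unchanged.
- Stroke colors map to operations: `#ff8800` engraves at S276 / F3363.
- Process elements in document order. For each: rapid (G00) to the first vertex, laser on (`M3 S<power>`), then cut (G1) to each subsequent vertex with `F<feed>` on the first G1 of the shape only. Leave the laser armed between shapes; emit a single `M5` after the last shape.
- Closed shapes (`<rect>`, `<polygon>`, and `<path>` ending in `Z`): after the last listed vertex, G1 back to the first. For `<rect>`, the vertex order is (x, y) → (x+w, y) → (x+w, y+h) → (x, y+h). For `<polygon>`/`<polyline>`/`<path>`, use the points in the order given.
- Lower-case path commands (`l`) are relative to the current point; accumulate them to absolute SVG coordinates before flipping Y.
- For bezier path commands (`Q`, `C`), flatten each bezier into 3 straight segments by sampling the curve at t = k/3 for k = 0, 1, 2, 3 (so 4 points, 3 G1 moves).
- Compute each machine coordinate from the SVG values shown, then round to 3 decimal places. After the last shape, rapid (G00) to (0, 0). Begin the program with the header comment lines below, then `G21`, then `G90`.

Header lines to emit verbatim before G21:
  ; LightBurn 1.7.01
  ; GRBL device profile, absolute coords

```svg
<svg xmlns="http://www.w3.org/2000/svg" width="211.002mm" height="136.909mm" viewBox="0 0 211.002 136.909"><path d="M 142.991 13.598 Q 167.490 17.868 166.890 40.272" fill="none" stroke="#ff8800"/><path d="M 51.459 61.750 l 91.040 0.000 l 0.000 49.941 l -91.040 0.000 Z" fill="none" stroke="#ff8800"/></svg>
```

1 u = 1 mm; y_m = 136.909 − y.

[1] `<path>` quadratic bezier, #ff8800→engrave S276 F3363: (142.991,123.311) → (156.535,118.449) → (164.501,109.558) → (166.890,96.637)

[2] `<path>` rectangle, #ff8800→engrave S276 F3363: (51.459,75.159) → (142.499,75.159) → (142.499,25.218) → (51.459,25.218) → (51.459,75.159) (closed)

; LightBurn 1.7.01
; GRBL device profile, absolute coords
G21
G90
G00 X142.991 Y123.311
M3 S276
G1 X156.535 Y118.449 F3363
G1 X164.501 Y109.558
G1 X166.890 Y96.637
G00 X51.459 Y75.159
M3 S276
G1 X142.499 Y75.159 F3363
G1 X142.499 Y25.218
G1 X51.459 Y25.218
G1 X51.459 Y75.159
M5
G00 X0.000 Y0.000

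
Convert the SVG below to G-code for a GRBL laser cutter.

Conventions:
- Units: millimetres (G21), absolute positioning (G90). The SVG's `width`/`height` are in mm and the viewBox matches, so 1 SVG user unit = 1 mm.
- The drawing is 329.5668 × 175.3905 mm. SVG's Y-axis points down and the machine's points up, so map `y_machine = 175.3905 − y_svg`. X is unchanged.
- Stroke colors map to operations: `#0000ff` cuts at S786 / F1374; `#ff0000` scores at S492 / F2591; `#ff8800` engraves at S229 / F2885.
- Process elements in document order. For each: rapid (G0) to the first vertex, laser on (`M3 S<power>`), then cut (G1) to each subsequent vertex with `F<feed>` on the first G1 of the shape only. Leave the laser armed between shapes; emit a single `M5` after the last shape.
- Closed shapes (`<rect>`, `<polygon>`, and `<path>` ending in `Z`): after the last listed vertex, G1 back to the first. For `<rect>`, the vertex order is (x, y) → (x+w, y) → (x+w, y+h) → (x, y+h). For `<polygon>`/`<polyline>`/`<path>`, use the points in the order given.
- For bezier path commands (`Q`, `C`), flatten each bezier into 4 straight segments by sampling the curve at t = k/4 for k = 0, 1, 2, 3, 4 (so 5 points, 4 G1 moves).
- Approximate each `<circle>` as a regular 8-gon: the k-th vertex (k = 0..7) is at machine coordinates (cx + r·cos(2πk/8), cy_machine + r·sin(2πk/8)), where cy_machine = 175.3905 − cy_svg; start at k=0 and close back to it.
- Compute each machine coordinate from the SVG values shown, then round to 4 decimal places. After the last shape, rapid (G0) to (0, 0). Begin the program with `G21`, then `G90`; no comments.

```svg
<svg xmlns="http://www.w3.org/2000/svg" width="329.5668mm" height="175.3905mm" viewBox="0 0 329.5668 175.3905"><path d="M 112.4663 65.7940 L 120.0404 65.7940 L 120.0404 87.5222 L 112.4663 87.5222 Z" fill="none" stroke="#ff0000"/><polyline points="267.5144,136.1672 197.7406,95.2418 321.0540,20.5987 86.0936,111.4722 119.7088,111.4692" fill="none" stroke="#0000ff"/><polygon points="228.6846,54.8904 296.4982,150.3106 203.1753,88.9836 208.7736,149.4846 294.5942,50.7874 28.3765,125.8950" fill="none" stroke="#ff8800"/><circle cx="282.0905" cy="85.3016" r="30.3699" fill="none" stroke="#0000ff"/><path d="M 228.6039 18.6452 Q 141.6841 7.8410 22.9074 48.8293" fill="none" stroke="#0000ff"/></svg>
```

G21
G90
G0 X112.4663 Y109.5965
M3 S492
G1 X120.0404 Y109.5965 F2591
G1 X120.0404 Y87.8683
G1 X112.4663 Y87.8683
G1 X112.4663 Y109.5965
G0 X267.5144 Y39.2233
M3 S786
G1 X197.7406 Y80.1487 F1374
G1 X321.0540 Y154.7918
G1 X86.0936 Y63.9183
G1 X119.7088 Y63.9213
G0 X228.6846 Y120.5001
M3 S229
G1 X296.4982 Y25.0799 F2885
G1 X203.1753 Y86.4069
G1 X208.7736 Y25.9059
G1 X294.5942 Y124.6031
G1 X28.3765 Y49.4955
G1 X228.6846 Y120.5001
G0 X312.4604 Y90.0889
M3 S786
G1 X303.5653 Y111.5637 F1374
G1 X282.0905 Y120.4588
G1 X260.6157 Y111.5637
G1 X251.7206 Y90.0889
G1 X260.6157 Y68.6141
G1 X282.0905 Y59.7190
G1 X303.5653 Y68.6141
G1 X312.4604 Y90.0889
G0 X228.6039 Y156.7453
M3 S786
G1 X183.1529 Y158.9104 F1374
G1 X133.7199 Y154.6014
G1 X80.3047 Y143.8183
G1 X22.9074 Y126.5612
M5
G0 X0.0000 Y0.0000

1 u = 1 mm; y_m = 175.3905 − y.

[1] `<path>` rectangle, #ff0000→score S492 F2591: (112.4663,109.5965) → (120.0404,109.5965) → (120.0404,87.8683) → (112.4663,87.8683) → (112.4663,109.5965) (closed)

[2] `<polyline>` open polyline, #0000ff→cut S786 F1374: (267.5144,39.2233) → (197.7406,80.1487) → (321.0540,154.7918) → (86.0936,63.9183) → (119.7088,63.9213)

[3] `<polygon>` closed polygon, #ff8800→engrave S229 F2885: (228.6846,120.5001) → (296.4982,25.0799) → (203.1753,86.4069) → (208.7736,25.9059) → (294.5942,124.6031) → (28.3765,49.4955) → (228.6846,120.5001) (closed)

[4] `<circle>` circle, #0000ff→cut S786 F1374: (312.4604,90.0889) → (303.5653,111.5637) → (282.0905,120.4588) → (260.6157,111.5637) → (251.7206,90.0889) → (260.6157,68.6141) → (282.0905,59.7190) → (303.5653,68.6141) → (312.4604,90.0889) (closed)

[5] `<path>` quadratic bezier, #0000ff→cut S786 F1374: (228.6039,156.7453) → (183.1529,158.9104) → (133.7199,154.6014) → (80.3047,143.8183) → (22.9074,126.5612)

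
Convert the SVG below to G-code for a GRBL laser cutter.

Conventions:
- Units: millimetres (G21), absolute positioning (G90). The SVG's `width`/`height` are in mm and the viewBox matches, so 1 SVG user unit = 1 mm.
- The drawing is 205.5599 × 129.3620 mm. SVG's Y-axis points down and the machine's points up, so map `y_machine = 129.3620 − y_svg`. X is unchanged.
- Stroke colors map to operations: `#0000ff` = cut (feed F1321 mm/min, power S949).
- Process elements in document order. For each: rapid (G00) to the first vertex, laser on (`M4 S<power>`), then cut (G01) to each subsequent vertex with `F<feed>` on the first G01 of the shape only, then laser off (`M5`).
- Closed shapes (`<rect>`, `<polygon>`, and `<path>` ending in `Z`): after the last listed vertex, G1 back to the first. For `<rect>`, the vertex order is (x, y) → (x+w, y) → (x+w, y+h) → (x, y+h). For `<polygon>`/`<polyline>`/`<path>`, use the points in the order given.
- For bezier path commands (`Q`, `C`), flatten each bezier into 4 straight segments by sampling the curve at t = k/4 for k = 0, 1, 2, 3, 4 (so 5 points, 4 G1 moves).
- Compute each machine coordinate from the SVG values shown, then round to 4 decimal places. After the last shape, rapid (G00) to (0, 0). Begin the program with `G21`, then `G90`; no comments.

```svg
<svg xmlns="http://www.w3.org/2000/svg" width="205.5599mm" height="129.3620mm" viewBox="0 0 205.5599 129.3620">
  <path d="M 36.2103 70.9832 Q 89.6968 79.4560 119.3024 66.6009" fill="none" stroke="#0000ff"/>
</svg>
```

Since the viewBox matches the mm dimensions, user units are millimetres directly. The only transform is the Y-flip y_m = 129.3620 − y_svg.

Shape 1 is a quadratic bezier drawn with `<path>`. Its stroke #0000ff means cut at S949, F1321. After flipping Y the toolpath is (36.2103,58.3788) → (61.4610,55.4754) → (83.7266,55.2380) → (103.0070,57.6665) → (119.3024,62.7611).

G21
G90
G00 X36.2103 Y58.3788
M4 S949
G01 X61.4610 Y55.4754 F1321
G01 X83.7266 Y55.2380
G01 X103.0070 Y57.6665
G01 X119.3024 Y62.7611
M5
G00 X0.0000 Y0.0000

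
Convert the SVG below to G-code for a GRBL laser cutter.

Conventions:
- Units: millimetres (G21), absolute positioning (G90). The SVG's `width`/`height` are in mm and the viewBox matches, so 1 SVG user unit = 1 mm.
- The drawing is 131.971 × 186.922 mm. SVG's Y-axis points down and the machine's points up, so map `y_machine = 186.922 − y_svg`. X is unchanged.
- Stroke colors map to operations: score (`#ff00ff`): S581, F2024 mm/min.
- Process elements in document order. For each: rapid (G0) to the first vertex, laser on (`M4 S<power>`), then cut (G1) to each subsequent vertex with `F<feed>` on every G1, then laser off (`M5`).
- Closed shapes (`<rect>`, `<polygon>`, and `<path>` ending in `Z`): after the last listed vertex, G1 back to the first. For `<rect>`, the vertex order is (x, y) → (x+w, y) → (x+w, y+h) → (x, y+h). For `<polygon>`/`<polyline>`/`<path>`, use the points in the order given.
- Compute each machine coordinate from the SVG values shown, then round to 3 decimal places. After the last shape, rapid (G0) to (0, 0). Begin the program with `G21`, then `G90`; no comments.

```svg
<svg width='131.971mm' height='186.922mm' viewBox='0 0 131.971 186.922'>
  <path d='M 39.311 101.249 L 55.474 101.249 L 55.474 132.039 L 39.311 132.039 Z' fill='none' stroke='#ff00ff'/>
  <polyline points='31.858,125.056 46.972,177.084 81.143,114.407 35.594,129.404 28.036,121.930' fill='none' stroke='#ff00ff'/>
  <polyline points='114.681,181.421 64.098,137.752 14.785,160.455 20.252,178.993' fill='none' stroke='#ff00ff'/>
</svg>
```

Since the viewBox matches the mm dimensions, user units are millimetres directly. The only transform is the Y-flip y_m = 186.922 − y_svg.

Shape 1 is a rectangle drawn with `<path>`. Its stroke #ff00ff means score at S581, F2024. After flipping Y the toolpath is (39.311,85.673) → (55.474,85.673) → (55.474,54.883) → (39.311,54.883) → (39.311,85.673), returning to the start.

Shape 2 is a open polyline drawn with `<polyline>`. Its stroke #ff00ff means score at S581, F2024. After flipping Y the toolpath is (31.858,61.866) → (46.972,9.838) → (81.143,72.515) → (35.594,57.518) → (28.036,64.992).

Shape 3 is a open polyline drawn with `<polyline>`. Its stroke #ff00ff means score at S581, F2024. After flipping Y the toolpath is (114.681,5.501) → (64.098,49.170) → (14.785,26.467) → (20.252,7.929).

G21
G90
G0 X39.311 Y85.673
M4 S581
G1 X55.474 Y85.673 F2024
G1 X55.474 Y54.883 F2024
G1 X39.311 Y54.883 F2024
G1 X39.311 Y85.673 F2024
M5
G0 X31.858 Y61.866
M4 S581
G1 X46.972 Y9.838 F2024
G1 X81.143 Y72.515 F2024
G1 X35.594 Y57.518 F2024
G1 X28.036 Y64.992 F2024
M5
G0 X114.681 Y5.501
M4 S581
G1 X64.098 Y49.170 F2024
G1 X14.785 Y26.467 F2024
G1 X20.252 Y7.929 F2024
M5
G0 X0.000 Y0.000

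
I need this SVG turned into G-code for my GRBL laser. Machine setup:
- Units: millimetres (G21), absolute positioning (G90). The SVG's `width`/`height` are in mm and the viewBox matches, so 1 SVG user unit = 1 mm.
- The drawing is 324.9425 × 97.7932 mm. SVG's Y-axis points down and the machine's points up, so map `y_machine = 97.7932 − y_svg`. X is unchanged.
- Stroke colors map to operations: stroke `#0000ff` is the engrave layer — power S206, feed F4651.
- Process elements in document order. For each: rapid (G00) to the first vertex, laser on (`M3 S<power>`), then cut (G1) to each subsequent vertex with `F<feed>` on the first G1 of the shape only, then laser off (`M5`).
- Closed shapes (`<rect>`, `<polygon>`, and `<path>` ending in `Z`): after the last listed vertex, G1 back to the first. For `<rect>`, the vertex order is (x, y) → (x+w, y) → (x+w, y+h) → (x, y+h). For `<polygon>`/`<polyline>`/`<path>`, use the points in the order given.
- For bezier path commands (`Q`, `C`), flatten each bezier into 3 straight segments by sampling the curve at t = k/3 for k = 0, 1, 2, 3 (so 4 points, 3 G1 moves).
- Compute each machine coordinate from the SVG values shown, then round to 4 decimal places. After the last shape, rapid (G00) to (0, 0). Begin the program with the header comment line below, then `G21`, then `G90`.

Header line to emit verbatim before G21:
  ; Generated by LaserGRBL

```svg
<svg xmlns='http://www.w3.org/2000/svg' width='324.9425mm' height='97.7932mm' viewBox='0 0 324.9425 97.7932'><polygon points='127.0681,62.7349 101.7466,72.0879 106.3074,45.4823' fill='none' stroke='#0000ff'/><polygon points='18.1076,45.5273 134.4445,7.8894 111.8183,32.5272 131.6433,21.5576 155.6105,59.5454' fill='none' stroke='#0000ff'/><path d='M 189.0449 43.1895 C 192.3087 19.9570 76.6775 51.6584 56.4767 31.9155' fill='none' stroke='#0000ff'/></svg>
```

Since the viewBox matches the mm dimensions, user units are millimetres directly. The only transform is the Y-flip y_m = 97.7932 − y_svg.

Shape 1 is a regular polygon drawn with `<polygon>`. Its stroke #0000ff means engrave at S206, F4651. After flipping Y the toolpath is (127.0681,35.0583) → (101.7466,25.7053) → (106.3074,52.3109) → (127.0681,35.0583), returning to the start.

Shape 2 is a closed polygon drawn with `<polygon>`. Its stroke #0000ff means engrave at S206, F4651. After flipping Y the toolpath is (18.1076,52.2659) → (134.4445,89.9038) → (111.8183,65.2660) → (131.6433,76.2356) → (155.6105,38.2478) → (18.1076,52.2659), returning to the start.

Shape 3 is a cubic bezier drawn with `<path>`. Its stroke #0000ff means engrave at S206, F4651. After flipping Y the toolpath is (189.0449,54.6037) → (160.6150,63.4648) → (100.5497,59.3430) → (56.4767,65.8777).

; Generated by LaserGRBL
G21
G90
G00 X127.0681 Y35.0583
M3 S206
G1 X101.7466 Y25.7053 F4651
G1 X106.3074 Y52.3109
G1 X127.0681 Y35.0583
M5
G00 X18.1076 Y52.2659
M3 S206
G1 X134.4445 Y89.9038 F4651
G1 X111.8183 Y65.2660
G1 X131.6433 Y76.2356
G1 X155.6105 Y38.2478
G1 X18.1076 Y52.2659
M5
G00 X189.0449 Y54.6037
M3 S206
G1 X160.6150 Y63.4648 F4651
G1 X100.5497 Y59.3430
G1 X56.4767 Y65.8777
M5
G00 X0.0000 Y0.0000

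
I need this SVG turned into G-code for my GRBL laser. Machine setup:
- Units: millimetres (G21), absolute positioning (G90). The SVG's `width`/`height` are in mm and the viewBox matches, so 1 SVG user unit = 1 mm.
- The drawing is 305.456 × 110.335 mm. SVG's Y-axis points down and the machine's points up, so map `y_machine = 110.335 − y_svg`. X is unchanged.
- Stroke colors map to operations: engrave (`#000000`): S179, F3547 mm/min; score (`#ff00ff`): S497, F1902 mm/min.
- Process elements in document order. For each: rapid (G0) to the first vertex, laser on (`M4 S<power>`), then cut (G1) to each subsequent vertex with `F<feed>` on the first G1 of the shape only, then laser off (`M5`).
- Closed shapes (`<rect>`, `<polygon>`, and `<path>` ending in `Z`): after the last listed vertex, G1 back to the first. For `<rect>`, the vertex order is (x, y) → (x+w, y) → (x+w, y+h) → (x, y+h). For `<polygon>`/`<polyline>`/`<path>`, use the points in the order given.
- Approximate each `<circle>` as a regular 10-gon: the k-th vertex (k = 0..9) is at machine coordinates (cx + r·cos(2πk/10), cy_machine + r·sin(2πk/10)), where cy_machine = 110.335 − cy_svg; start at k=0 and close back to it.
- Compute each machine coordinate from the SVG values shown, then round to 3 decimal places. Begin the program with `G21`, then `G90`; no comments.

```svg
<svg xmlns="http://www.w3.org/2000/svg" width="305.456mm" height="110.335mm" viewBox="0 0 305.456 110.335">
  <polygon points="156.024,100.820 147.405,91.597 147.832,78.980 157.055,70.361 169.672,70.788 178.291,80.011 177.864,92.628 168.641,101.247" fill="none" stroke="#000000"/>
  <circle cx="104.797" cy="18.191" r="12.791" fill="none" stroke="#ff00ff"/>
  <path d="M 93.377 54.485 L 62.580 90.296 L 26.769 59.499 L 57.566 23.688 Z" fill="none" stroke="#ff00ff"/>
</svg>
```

Since the viewBox matches the mm dimensions, user units are millimetres directly. The only transform is the Y-flip y_m = 110.335 − y_svg.

Shape 1 is a regular polygon drawn with `<polygon>`. Its stroke #000000 means engrave at S179, F3547. After flipping Y the toolpath is (156.024,9.515) → (147.405,18.738) → (147.832,31.355) → (157.055,39.974) → (169.672,39.547) → (178.291,30.324) → (177.864,17.707) → (168.641,9.088) → (156.024,9.515), returning to the start.

Shape 2 is a circle drawn with `<circle>`. Its stroke #ff00ff means score at S497, F1902. After flipping Y the toolpath is (117.588,92.144) → (115.145,99.662) → (108.750,104.309) → (100.844,104.309) → (94.449,99.662) → (92.006,92.144) → (94.449,84.626) → (100.844,79.979) → (108.750,79.979) → (115.145,84.626) → (117.588,92.144), returning to the start.

Shape 3 is a regular polygon drawn with `<path>`. Its stroke #ff00ff means score at S497, F1902. After flipping Y the toolpath is (93.377,55.850) → (62.580,20.039) → (26.769,50.836) → (57.566,86.647) → (93.377,55.850), returning to the start.

G21
G90
G0 X156.024 Y9.515
M4 S179
G1 X147.405 Y18.738 F3547
G1 X147.832 Y31.355
G1 X157.055 Y39.974
G1 X169.672 Y39.547
G1 X178.291 Y30.324
G1 X177.864 Y17.707
G1 X168.641 Y9.088
G1 X156.024 Y9.515
M5
G0 X117.588 Y92.144
M4 S497
G1 X115.145 Y99.662 F1902
G1 X108.750 Y104.309
G1 X100.844 Y104.309
G1 X94.449 Y99.662
G1 X92.006 Y92.144
G1 X94.449 Y84.626
G1 X100.844 Y79.979
G1 X108.750 Y79.979
G1 X115.145 Y84.626
G1 X117.588 Y92.144
M5
G0 X93.377 Y55.850
M4 S497
G1 X62.580 Y20.039 F1902
G1 X26.769 Y50.836
G1 X57.566 Y86.647
G1 X93.377 Y55.850
M5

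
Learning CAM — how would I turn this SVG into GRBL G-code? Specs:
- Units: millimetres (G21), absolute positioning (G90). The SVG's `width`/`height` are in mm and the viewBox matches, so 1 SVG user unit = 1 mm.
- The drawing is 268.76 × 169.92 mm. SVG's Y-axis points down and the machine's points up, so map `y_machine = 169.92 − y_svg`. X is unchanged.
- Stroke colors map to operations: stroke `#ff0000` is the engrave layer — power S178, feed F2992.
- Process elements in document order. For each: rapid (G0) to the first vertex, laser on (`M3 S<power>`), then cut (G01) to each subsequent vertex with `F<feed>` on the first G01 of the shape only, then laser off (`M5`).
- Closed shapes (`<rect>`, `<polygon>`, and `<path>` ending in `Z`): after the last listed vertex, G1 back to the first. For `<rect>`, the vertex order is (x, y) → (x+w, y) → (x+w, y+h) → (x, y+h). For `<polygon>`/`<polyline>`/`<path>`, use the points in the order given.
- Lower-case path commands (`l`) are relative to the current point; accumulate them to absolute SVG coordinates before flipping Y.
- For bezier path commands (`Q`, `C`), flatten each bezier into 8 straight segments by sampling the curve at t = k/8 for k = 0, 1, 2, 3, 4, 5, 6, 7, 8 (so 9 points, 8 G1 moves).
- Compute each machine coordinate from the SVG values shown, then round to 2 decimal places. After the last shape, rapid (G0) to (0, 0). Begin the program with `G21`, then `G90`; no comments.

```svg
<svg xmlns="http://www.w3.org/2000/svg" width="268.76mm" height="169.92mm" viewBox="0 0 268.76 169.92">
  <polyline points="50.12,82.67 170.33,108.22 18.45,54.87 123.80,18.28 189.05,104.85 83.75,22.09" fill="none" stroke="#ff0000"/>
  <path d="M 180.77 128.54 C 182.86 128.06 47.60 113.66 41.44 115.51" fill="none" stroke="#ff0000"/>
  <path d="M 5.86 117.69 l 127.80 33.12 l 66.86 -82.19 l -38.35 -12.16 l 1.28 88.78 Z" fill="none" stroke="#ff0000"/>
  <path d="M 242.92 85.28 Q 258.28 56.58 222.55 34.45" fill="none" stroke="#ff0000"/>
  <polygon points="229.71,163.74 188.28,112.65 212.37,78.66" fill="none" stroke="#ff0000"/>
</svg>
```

1 u = 1 mm; y_m = 169.92 − y.

[1] `<polyline>` open polyline, #ff0000→engrave S178 F2992: (50.12,87.25) → (170.33,61.70) → (18.45,115.05) → (123.80,151.64) → (189.05,65.07) → (83.75,147.83)

[2] `<path>` cubic bezier, #ff0000→engrave S178 F2992: (180.77,41.38) → (175.64,42.15) → (160.75,43.88) → (139.23,46.20) → (114.20,48.77) → (88.78,51.23) → (66.10,53.22) → (49.28,54.40) → (41.44,54.41)

[3] `<path>` closed polygon, #ff0000→engrave S178 F2992: (5.86,52.23) → (133.66,19.11) → (200.52,101.30) → (162.17,113.46) → (163.45,24.68) → (5.86,52.23) (closed)

[4] `<path>` quadratic bezier, #ff0000→engrave S178 F2992: (242.92,84.64) → (245.96,91.71) → (247.41,98.58) → (247.26,105.24) → (245.51,111.70) → (242.16,117.95) → (237.22,123.99) → (230.68,129.83) → (222.55,135.47)

[5] `<polygon>` closed polygon, #ff0000→engrave S178 F2992: (229.71,6.18) → (188.28,57.27) → (212.37,91.26) → (229.71,6.18) (closed)

G21
G90
G0 X50.12 Y87.25
M3 S178
G01 X170.33 Y61.70 F2992
G01 X18.45 Y115.05
G01 X123.80 Y151.64
G01 X189.05 Y65.07
G01 X83.75 Y147.83
M5
G0 X180.77 Y41.38
M3 S178
G01 X175.64 Y42.15 F2992
G01 X160.75 Y43.88
G01 X139.23 Y46.20
G01 X114.20 Y48.77
G01 X88.78 Y51.23
G01 X66.10 Y53.22
G01 X49.28 Y54.40
G01 X41.44 Y54.41
M5
G0 X5.86 Y52.23
M3 S178
G01 X133.66 Y19.11 F2992
G01 X200.52 Y101.30
G01 X162.17 Y113.46
G01 X163.45 Y24.68
G01 X5.86 Y52.23
M5
G0 X242.92 Y84.64
M3 S178
G01 X245.96 Y91.71 F2992
G01 X247.41 Y98.58
G01 X247.26 Y105.24
G01 X245.51 Y111.70
G01 X242.16 Y117.95
G01 X237.22 Y123.99
G01 X230.68 Y129.83
G01 X222.55 Y135.47
M5
G0 X229.71 Y6.18
M3 S178
G01 X188.28 Y57.27 F2992
G01 X212.37 Y91.26
G01 X229.71 Y6.18
M5
G0 X0.00 Y0.00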